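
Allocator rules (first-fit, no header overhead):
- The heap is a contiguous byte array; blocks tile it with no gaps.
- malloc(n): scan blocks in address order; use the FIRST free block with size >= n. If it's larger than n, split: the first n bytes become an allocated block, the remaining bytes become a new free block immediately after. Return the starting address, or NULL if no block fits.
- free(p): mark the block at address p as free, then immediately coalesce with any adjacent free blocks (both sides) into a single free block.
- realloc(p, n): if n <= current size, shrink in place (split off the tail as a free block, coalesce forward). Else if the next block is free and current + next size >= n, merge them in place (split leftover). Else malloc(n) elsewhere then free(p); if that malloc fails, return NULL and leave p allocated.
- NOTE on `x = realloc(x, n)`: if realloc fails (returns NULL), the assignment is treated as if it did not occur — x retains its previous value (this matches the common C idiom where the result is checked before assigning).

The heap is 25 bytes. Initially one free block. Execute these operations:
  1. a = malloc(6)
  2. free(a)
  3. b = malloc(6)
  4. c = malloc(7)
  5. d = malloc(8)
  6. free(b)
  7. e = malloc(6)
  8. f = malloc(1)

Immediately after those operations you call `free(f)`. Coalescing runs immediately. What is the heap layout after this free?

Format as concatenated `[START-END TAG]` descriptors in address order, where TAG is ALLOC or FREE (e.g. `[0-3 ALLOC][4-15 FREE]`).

Op 1: a = malloc(6) -> a = 0; heap: [0-5 ALLOC][6-24 FREE]
Op 2: free(a) -> (freed a); heap: [0-24 FREE]
Op 3: b = malloc(6) -> b = 0; heap: [0-5 ALLOC][6-24 FREE]
Op 4: c = malloc(7) -> c = 6; heap: [0-5 ALLOC][6-12 ALLOC][13-24 FREE]
Op 5: d = malloc(8) -> d = 13; heap: [0-5 ALLOC][6-12 ALLOC][13-20 ALLOC][21-24 FREE]
Op 6: free(b) -> (freed b); heap: [0-5 FREE][6-12 ALLOC][13-20 ALLOC][21-24 FREE]
Op 7: e = malloc(6) -> e = 0; heap: [0-5 ALLOC][6-12 ALLOC][13-20 ALLOC][21-24 FREE]
Op 8: f = malloc(1) -> f = 21; heap: [0-5 ALLOC][6-12 ALLOC][13-20 ALLOC][21-21 ALLOC][22-24 FREE]
free(f): f = 21 -> block [21-21 ALLOC]; mark free, coalesce with adjacent free neighbors -> [0-5 ALLOC][6-12 ALLOC][13-20 ALLOC][21-24 FREE]

Answer: [0-5 ALLOC][6-12 ALLOC][13-20 ALLOC][21-24 FREE]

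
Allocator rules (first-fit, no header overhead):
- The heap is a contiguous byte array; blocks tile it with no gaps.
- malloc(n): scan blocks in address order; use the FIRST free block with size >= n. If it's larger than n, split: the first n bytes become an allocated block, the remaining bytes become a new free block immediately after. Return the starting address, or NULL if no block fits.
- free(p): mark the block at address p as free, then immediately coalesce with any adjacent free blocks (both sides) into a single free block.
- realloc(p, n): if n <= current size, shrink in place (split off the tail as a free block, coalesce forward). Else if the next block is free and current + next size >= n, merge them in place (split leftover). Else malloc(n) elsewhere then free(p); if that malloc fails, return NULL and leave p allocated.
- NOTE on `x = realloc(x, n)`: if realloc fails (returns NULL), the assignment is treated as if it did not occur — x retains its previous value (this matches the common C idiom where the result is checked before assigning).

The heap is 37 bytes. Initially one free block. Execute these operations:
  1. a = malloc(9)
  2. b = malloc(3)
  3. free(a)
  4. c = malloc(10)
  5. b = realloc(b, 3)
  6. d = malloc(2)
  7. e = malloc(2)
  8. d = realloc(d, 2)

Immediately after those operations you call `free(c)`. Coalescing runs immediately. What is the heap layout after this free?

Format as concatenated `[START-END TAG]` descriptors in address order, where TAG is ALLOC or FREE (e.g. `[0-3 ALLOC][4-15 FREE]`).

Answer: [0-1 ALLOC][2-3 ALLOC][4-8 FREE][9-11 ALLOC][12-36 FREE]

Derivation:
Op 1: a = malloc(9) -> a = 0; heap: [0-8 ALLOC][9-36 FREE]
Op 2: b = malloc(3) -> b = 9; heap: [0-8 ALLOC][9-11 ALLOC][12-36 FREE]
Op 3: free(a) -> (freed a); heap: [0-8 FREE][9-11 ALLOC][12-36 FREE]
Op 4: c = malloc(10) -> c = 12; heap: [0-8 FREE][9-11 ALLOC][12-21 ALLOC][22-36 FREE]
Op 5: b = realloc(b, 3) -> b = 9; heap: [0-8 FREE][9-11 ALLOC][12-21 ALLOC][22-36 FREE]
Op 6: d = malloc(2) -> d = 0; heap: [0-1 ALLOC][2-8 FREE][9-11 ALLOC][12-21 ALLOC][22-36 FREE]
Op 7: e = malloc(2) -> e = 2; heap: [0-1 ALLOC][2-3 ALLOC][4-8 FREE][9-11 ALLOC][12-21 ALLOC][22-36 FREE]
Op 8: d = realloc(d, 2) -> d = 0; heap: [0-1 ALLOC][2-3 ALLOC][4-8 FREE][9-11 ALLOC][12-21 ALLOC][22-36 FREE]
free(c): c = 12 -> block [12-21 ALLOC]; mark free, coalesce with adjacent free neighbors -> [0-1 ALLOC][2-3 ALLOC][4-8 FREE][9-11 ALLOC][12-36 FREE]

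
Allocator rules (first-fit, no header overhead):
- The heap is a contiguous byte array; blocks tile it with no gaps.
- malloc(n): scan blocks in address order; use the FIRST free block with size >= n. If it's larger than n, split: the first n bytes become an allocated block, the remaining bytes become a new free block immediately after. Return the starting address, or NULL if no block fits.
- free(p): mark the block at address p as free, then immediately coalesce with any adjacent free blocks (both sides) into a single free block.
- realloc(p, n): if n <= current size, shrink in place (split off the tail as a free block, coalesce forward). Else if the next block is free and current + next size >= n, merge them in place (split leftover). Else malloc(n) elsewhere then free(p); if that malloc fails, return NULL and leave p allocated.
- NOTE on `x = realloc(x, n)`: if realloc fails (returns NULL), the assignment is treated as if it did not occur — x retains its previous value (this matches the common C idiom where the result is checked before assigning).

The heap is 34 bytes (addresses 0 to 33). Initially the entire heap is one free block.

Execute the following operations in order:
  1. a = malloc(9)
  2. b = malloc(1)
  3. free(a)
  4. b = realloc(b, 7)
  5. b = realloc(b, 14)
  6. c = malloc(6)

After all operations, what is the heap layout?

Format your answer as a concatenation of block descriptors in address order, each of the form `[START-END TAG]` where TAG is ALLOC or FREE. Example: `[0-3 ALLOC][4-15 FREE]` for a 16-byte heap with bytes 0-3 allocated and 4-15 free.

Op 1: a = malloc(9) -> a = 0; heap: [0-8 ALLOC][9-33 FREE]
Op 2: b = malloc(1) -> b = 9; heap: [0-8 ALLOC][9-9 ALLOC][10-33 FREE]
Op 3: free(a) -> (freed a); heap: [0-8 FREE][9-9 ALLOC][10-33 FREE]
Op 4: b = realloc(b, 7) -> b = 9; heap: [0-8 FREE][9-15 ALLOC][16-33 FREE]
Op 5: b = realloc(b, 14) -> b = 9; heap: [0-8 FREE][9-22 ALLOC][23-33 FREE]
Op 6: c = malloc(6) -> c = 0; heap: [0-5 ALLOC][6-8 FREE][9-22 ALLOC][23-33 FREE]

Answer: [0-5 ALLOC][6-8 FREE][9-22 ALLOC][23-33 FREE]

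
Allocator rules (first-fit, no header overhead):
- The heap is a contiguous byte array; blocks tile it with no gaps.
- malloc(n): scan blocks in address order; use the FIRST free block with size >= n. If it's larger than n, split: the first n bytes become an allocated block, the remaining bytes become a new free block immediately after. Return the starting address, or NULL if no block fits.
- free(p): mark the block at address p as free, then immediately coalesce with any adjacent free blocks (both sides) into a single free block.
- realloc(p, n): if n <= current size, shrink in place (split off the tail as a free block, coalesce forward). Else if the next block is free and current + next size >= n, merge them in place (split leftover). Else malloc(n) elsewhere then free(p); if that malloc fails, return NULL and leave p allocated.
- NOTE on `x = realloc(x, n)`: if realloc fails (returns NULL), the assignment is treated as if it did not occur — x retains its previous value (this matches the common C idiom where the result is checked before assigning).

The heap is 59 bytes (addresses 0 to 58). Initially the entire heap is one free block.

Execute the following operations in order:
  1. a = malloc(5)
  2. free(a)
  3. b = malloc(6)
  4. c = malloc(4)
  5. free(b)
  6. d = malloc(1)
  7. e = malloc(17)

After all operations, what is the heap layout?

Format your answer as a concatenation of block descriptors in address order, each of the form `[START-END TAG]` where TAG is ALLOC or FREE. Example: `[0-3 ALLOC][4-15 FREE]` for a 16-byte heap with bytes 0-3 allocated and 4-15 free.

Answer: [0-0 ALLOC][1-5 FREE][6-9 ALLOC][10-26 ALLOC][27-58 FREE]

Derivation:
Op 1: a = malloc(5) -> a = 0; heap: [0-4 ALLOC][5-58 FREE]
Op 2: free(a) -> (freed a); heap: [0-58 FREE]
Op 3: b = malloc(6) -> b = 0; heap: [0-5 ALLOC][6-58 FREE]
Op 4: c = malloc(4) -> c = 6; heap: [0-5 ALLOC][6-9 ALLOC][10-58 FREE]
Op 5: free(b) -> (freed b); heap: [0-5 FREE][6-9 ALLOC][10-58 FREE]
Op 6: d = malloc(1) -> d = 0; heap: [0-0 ALLOC][1-5 FREE][6-9 ALLOC][10-58 FREE]
Op 7: e = malloc(17) -> e = 10; heap: [0-0 ALLOC][1-5 FREE][6-9 ALLOC][10-26 ALLOC][27-58 FREE]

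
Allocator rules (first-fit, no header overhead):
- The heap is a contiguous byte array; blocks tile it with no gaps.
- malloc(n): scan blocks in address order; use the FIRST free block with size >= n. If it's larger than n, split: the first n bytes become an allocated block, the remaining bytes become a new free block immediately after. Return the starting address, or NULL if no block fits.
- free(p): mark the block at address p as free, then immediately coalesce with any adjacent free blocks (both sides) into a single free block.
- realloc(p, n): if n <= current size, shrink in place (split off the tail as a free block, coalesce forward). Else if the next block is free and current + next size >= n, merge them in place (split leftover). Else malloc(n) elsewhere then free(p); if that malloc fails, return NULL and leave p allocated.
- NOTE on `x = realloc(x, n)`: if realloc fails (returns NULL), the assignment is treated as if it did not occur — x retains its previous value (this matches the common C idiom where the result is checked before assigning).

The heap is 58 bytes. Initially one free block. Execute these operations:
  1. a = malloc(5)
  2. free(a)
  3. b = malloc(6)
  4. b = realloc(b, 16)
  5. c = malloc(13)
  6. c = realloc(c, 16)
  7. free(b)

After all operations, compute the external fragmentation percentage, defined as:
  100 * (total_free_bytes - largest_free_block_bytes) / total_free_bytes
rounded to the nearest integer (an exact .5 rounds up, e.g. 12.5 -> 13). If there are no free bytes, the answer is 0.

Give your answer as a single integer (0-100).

Answer: 38

Derivation:
Op 1: a = malloc(5) -> a = 0; heap: [0-4 ALLOC][5-57 FREE]
Op 2: free(a) -> (freed a); heap: [0-57 FREE]
Op 3: b = malloc(6) -> b = 0; heap: [0-5 ALLOC][6-57 FREE]
Op 4: b = realloc(b, 16) -> b = 0; heap: [0-15 ALLOC][16-57 FREE]
Op 5: c = malloc(13) -> c = 16; heap: [0-15 ALLOC][16-28 ALLOC][29-57 FREE]
Op 6: c = realloc(c, 16) -> c = 16; heap: [0-15 ALLOC][16-31 ALLOC][32-57 FREE]
Op 7: free(b) -> (freed b); heap: [0-15 FREE][16-31 ALLOC][32-57 FREE]
Free blocks: [16 26] total_free=42 largest=26 -> 100*(42-26)/42 = 1600/42 ≈ 38.095 -> rounds to 38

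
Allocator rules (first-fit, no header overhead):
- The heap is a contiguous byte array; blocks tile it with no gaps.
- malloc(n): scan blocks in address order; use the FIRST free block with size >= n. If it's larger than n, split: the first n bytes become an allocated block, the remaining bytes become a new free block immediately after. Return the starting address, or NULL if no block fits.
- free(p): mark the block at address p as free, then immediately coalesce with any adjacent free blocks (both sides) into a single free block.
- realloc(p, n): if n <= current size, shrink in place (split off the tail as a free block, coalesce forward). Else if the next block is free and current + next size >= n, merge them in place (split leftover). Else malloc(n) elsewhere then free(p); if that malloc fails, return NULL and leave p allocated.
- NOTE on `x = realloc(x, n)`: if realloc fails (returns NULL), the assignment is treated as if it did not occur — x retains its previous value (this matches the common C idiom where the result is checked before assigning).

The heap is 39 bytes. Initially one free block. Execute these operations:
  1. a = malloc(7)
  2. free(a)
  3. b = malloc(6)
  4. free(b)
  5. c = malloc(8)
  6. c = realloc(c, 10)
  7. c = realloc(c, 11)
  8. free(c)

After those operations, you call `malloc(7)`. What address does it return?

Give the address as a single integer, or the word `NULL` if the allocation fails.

Op 1: a = malloc(7) -> a = 0; heap: [0-6 ALLOC][7-38 FREE]
Op 2: free(a) -> (freed a); heap: [0-38 FREE]
Op 3: b = malloc(6) -> b = 0; heap: [0-5 ALLOC][6-38 FREE]
Op 4: free(b) -> (freed b); heap: [0-38 FREE]
Op 5: c = malloc(8) -> c = 0; heap: [0-7 ALLOC][8-38 FREE]
Op 6: c = realloc(c, 10) -> c = 0; heap: [0-9 ALLOC][10-38 FREE]
Op 7: c = realloc(c, 11) -> c = 0; heap: [0-10 ALLOC][11-38 FREE]
Op 8: free(c) -> (freed c); heap: [0-38 FREE]
malloc(7): first-fit scan over [0-38 FREE] -> 0

Answer: 0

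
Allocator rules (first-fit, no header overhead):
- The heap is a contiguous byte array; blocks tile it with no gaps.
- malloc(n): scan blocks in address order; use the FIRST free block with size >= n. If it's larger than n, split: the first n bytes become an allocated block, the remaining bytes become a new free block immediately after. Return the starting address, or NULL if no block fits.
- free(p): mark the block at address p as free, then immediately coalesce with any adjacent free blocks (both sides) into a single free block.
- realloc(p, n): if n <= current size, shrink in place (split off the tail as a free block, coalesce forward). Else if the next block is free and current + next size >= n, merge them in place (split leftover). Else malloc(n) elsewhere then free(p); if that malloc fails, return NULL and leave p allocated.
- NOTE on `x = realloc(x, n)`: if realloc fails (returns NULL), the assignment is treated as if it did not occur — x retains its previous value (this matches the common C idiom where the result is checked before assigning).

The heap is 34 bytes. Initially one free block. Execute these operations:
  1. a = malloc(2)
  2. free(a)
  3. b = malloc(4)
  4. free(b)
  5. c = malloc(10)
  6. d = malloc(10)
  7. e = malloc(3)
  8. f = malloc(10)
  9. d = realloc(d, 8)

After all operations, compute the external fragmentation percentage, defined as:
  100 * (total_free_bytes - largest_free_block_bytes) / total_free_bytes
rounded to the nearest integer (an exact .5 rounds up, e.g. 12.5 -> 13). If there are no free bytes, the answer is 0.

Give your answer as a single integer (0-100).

Op 1: a = malloc(2) -> a = 0; heap: [0-1 ALLOC][2-33 FREE]
Op 2: free(a) -> (freed a); heap: [0-33 FREE]
Op 3: b = malloc(4) -> b = 0; heap: [0-3 ALLOC][4-33 FREE]
Op 4: free(b) -> (freed b); heap: [0-33 FREE]
Op 5: c = malloc(10) -> c = 0; heap: [0-9 ALLOC][10-33 FREE]
Op 6: d = malloc(10) -> d = 10; heap: [0-9 ALLOC][10-19 ALLOC][20-33 FREE]
Op 7: e = malloc(3) -> e = 20; heap: [0-9 ALLOC][10-19 ALLOC][20-22 ALLOC][23-33 FREE]
Op 8: f = malloc(10) -> f = 23; heap: [0-9 ALLOC][10-19 ALLOC][20-22 ALLOC][23-32 ALLOC][33-33 FREE]
Op 9: d = realloc(d, 8) -> d = 10; heap: [0-9 ALLOC][10-17 ALLOC][18-19 FREE][20-22 ALLOC][23-32 ALLOC][33-33 FREE]
Free blocks: [2 1] total_free=3 largest=2 -> 100*(3-2)/3 = 100/3 ≈ 33.333 -> rounds to 33

Answer: 33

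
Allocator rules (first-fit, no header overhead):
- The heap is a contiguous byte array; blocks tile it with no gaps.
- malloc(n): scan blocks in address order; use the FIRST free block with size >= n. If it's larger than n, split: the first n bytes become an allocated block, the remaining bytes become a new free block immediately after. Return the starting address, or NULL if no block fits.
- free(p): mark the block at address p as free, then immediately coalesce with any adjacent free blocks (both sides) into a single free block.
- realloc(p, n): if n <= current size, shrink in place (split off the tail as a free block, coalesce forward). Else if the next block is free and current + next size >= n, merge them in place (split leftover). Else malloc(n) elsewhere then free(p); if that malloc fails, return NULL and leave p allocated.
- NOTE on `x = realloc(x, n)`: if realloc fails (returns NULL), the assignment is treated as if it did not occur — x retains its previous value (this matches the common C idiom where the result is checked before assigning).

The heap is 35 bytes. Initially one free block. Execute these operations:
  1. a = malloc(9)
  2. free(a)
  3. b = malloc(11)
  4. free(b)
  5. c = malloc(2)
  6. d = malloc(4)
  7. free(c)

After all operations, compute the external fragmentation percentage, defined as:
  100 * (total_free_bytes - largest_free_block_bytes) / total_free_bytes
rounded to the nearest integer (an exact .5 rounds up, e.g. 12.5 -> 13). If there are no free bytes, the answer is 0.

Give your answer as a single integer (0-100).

Op 1: a = malloc(9) -> a = 0; heap: [0-8 ALLOC][9-34 FREE]
Op 2: free(a) -> (freed a); heap: [0-34 FREE]
Op 3: b = malloc(11) -> b = 0; heap: [0-10 ALLOC][11-34 FREE]
Op 4: free(b) -> (freed b); heap: [0-34 FREE]
Op 5: c = malloc(2) -> c = 0; heap: [0-1 ALLOC][2-34 FREE]
Op 6: d = malloc(4) -> d = 2; heap: [0-1 ALLOC][2-5 ALLOC][6-34 FREE]
Op 7: free(c) -> (freed c); heap: [0-1 FREE][2-5 ALLOC][6-34 FREE]
Free blocks: [2 29] total_free=31 largest=29 -> 100*(31-29)/31 = 200/31 ≈ 6.452 -> rounds to 6

Answer: 6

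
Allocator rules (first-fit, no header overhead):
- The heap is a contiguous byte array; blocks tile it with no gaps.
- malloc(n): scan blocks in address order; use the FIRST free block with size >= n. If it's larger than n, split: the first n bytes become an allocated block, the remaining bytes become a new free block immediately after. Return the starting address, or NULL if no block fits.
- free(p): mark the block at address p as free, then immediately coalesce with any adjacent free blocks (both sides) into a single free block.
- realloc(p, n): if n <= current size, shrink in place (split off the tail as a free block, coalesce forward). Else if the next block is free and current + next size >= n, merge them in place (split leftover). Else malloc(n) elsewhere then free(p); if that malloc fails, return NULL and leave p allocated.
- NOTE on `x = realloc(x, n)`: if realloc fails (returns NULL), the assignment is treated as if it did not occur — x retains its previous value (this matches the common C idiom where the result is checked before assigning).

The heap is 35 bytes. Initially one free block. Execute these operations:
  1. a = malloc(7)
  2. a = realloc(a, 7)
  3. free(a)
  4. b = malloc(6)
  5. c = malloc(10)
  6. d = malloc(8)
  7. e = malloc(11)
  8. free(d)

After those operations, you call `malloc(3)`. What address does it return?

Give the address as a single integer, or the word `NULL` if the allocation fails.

Op 1: a = malloc(7) -> a = 0; heap: [0-6 ALLOC][7-34 FREE]
Op 2: a = realloc(a, 7) -> a = 0; heap: [0-6 ALLOC][7-34 FREE]
Op 3: free(a) -> (freed a); heap: [0-34 FREE]
Op 4: b = malloc(6) -> b = 0; heap: [0-5 ALLOC][6-34 FREE]
Op 5: c = malloc(10) -> c = 6; heap: [0-5 ALLOC][6-15 ALLOC][16-34 FREE]
Op 6: d = malloc(8) -> d = 16; heap: [0-5 ALLOC][6-15 ALLOC][16-23 ALLOC][24-34 FREE]
Op 7: e = malloc(11) -> e = 24; heap: [0-5 ALLOC][6-15 ALLOC][16-23 ALLOC][24-34 ALLOC]
Op 8: free(d) -> (freed d); heap: [0-5 ALLOC][6-15 ALLOC][16-23 FREE][24-34 ALLOC]
malloc(3): first-fit scan over [0-5 ALLOC][6-15 ALLOC][16-23 FREE][24-34 ALLOC] -> 16

Answer: 16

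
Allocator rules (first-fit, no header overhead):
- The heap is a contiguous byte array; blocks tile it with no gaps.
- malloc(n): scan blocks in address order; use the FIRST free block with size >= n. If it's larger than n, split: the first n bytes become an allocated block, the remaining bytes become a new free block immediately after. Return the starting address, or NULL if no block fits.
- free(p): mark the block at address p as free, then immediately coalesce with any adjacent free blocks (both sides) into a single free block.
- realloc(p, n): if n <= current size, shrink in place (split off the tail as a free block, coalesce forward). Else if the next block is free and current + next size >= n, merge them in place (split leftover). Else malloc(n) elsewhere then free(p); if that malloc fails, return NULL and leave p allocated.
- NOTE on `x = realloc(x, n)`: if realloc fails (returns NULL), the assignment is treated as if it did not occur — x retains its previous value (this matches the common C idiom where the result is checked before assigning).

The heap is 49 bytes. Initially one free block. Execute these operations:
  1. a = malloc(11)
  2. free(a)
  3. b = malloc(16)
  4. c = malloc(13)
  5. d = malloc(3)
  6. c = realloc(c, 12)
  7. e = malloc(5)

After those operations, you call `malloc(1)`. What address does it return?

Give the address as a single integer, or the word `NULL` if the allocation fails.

Answer: 28

Derivation:
Op 1: a = malloc(11) -> a = 0; heap: [0-10 ALLOC][11-48 FREE]
Op 2: free(a) -> (freed a); heap: [0-48 FREE]
Op 3: b = malloc(16) -> b = 0; heap: [0-15 ALLOC][16-48 FREE]
Op 4: c = malloc(13) -> c = 16; heap: [0-15 ALLOC][16-28 ALLOC][29-48 FREE]
Op 5: d = malloc(3) -> d = 29; heap: [0-15 ALLOC][16-28 ALLOC][29-31 ALLOC][32-48 FREE]
Op 6: c = realloc(c, 12) -> c = 16; heap: [0-15 ALLOC][16-27 ALLOC][28-28 FREE][29-31 ALLOC][32-48 FREE]
Op 7: e = malloc(5) -> e = 32; heap: [0-15 ALLOC][16-27 ALLOC][28-28 FREE][29-31 ALLOC][32-36 ALLOC][37-48 FREE]
malloc(1): first-fit scan over [0-15 ALLOC][16-27 ALLOC][28-28 FREE][29-31 ALLOC][32-36 ALLOC][37-48 FREE] -> 28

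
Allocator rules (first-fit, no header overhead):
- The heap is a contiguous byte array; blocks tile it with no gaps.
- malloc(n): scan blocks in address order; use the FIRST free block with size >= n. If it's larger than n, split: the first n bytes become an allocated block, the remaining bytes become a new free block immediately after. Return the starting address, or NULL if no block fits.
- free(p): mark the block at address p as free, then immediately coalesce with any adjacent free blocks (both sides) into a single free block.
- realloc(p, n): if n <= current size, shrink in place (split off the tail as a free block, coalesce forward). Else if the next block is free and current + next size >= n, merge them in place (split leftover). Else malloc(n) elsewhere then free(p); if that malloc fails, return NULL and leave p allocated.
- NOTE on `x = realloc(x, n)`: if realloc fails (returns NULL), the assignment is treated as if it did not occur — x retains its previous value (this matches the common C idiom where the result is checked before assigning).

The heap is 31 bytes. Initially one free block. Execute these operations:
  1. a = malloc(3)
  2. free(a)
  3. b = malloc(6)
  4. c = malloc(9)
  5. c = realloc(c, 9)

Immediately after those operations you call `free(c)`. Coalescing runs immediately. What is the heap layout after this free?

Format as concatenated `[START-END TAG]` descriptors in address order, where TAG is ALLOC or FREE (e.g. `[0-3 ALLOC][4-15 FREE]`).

Answer: [0-5 ALLOC][6-30 FREE]

Derivation:
Op 1: a = malloc(3) -> a = 0; heap: [0-2 ALLOC][3-30 FREE]
Op 2: free(a) -> (freed a); heap: [0-30 FREE]
Op 3: b = malloc(6) -> b = 0; heap: [0-5 ALLOC][6-30 FREE]
Op 4: c = malloc(9) -> c = 6; heap: [0-5 ALLOC][6-14 ALLOC][15-30 FREE]
Op 5: c = realloc(c, 9) -> c = 6; heap: [0-5 ALLOC][6-14 ALLOC][15-30 FREE]
free(c): c = 6 -> block [6-14 ALLOC]; mark free, coalesce with adjacent free neighbors -> [0-5 ALLOC][6-30 FREE]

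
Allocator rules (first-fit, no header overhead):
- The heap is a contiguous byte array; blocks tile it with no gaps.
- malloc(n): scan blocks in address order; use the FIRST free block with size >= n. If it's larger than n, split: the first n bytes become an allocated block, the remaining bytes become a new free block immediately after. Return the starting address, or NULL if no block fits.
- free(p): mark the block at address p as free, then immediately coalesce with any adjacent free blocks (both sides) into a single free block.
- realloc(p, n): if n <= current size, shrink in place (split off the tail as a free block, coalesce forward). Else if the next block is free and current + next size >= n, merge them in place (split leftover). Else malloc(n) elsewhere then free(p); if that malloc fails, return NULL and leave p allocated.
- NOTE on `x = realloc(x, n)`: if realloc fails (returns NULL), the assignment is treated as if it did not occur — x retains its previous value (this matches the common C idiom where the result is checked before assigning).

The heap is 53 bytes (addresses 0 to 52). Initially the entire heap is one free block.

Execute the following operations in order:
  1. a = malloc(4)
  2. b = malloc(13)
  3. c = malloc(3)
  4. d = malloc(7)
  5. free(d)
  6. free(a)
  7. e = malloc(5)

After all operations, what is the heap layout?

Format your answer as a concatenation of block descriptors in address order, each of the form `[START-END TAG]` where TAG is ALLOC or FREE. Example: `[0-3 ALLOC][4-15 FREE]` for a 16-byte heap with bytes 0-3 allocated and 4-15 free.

Answer: [0-3 FREE][4-16 ALLOC][17-19 ALLOC][20-24 ALLOC][25-52 FREE]

Derivation:
Op 1: a = malloc(4) -> a = 0; heap: [0-3 ALLOC][4-52 FREE]
Op 2: b = malloc(13) -> b = 4; heap: [0-3 ALLOC][4-16 ALLOC][17-52 FREE]
Op 3: c = malloc(3) -> c = 17; heap: [0-3 ALLOC][4-16 ALLOC][17-19 ALLOC][20-52 FREE]
Op 4: d = malloc(7) -> d = 20; heap: [0-3 ALLOC][4-16 ALLOC][17-19 ALLOC][20-26 ALLOC][27-52 FREE]
Op 5: free(d) -> (freed d); heap: [0-3 ALLOC][4-16 ALLOC][17-19 ALLOC][20-52 FREE]
Op 6: free(a) -> (freed a); heap: [0-3 FREE][4-16 ALLOC][17-19 ALLOC][20-52 FREE]
Op 7: e = malloc(5) -> e = 20; heap: [0-3 FREE][4-16 ALLOC][17-19 ALLOC][20-24 ALLOC][25-52 FREE]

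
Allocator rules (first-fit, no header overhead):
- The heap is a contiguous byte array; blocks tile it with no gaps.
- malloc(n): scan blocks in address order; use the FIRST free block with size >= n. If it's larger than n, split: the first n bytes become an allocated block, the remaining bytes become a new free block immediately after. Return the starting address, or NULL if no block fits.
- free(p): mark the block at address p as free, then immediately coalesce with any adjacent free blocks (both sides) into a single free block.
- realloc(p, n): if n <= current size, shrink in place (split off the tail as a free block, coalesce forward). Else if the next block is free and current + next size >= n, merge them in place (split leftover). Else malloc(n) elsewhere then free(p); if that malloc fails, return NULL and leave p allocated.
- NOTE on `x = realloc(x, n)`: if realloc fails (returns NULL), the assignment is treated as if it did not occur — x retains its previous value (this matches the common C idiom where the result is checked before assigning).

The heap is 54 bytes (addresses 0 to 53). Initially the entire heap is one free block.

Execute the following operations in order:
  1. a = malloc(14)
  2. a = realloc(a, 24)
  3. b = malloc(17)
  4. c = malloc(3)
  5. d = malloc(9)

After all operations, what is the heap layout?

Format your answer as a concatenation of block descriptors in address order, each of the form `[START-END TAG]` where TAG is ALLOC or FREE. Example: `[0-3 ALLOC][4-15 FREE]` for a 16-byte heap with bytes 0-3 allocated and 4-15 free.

Op 1: a = malloc(14) -> a = 0; heap: [0-13 ALLOC][14-53 FREE]
Op 2: a = realloc(a, 24) -> a = 0; heap: [0-23 ALLOC][24-53 FREE]
Op 3: b = malloc(17) -> b = 24; heap: [0-23 ALLOC][24-40 ALLOC][41-53 FREE]
Op 4: c = malloc(3) -> c = 41; heap: [0-23 ALLOC][24-40 ALLOC][41-43 ALLOC][44-53 FREE]
Op 5: d = malloc(9) -> d = 44; heap: [0-23 ALLOC][24-40 ALLOC][41-43 ALLOC][44-52 ALLOC][53-53 FREE]

Answer: [0-23 ALLOC][24-40 ALLOC][41-43 ALLOC][44-52 ALLOC][53-53 FREE]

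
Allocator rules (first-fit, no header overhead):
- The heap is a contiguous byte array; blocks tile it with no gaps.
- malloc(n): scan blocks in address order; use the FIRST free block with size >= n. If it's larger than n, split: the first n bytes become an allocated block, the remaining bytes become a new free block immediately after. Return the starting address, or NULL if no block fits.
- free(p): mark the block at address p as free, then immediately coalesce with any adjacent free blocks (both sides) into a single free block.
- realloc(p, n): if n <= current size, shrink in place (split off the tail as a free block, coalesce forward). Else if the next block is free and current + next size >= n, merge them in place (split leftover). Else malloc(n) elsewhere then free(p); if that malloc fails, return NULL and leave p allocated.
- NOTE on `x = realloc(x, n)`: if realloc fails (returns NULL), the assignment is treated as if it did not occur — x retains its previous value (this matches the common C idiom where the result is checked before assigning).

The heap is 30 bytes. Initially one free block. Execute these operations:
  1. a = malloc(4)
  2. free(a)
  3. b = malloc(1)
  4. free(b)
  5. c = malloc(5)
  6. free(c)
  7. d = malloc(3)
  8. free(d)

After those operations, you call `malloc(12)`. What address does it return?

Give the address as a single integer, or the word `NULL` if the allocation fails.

Answer: 0

Derivation:
Op 1: a = malloc(4) -> a = 0; heap: [0-3 ALLOC][4-29 FREE]
Op 2: free(a) -> (freed a); heap: [0-29 FREE]
Op 3: b = malloc(1) -> b = 0; heap: [0-0 ALLOC][1-29 FREE]
Op 4: free(b) -> (freed b); heap: [0-29 FREE]
Op 5: c = malloc(5) -> c = 0; heap: [0-4 ALLOC][5-29 FREE]
Op 6: free(c) -> (freed c); heap: [0-29 FREE]
Op 7: d = malloc(3) -> d = 0; heap: [0-2 ALLOC][3-29 FREE]
Op 8: free(d) -> (freed d); heap: [0-29 FREE]
malloc(12): first-fit scan over [0-29 FREE] -> 0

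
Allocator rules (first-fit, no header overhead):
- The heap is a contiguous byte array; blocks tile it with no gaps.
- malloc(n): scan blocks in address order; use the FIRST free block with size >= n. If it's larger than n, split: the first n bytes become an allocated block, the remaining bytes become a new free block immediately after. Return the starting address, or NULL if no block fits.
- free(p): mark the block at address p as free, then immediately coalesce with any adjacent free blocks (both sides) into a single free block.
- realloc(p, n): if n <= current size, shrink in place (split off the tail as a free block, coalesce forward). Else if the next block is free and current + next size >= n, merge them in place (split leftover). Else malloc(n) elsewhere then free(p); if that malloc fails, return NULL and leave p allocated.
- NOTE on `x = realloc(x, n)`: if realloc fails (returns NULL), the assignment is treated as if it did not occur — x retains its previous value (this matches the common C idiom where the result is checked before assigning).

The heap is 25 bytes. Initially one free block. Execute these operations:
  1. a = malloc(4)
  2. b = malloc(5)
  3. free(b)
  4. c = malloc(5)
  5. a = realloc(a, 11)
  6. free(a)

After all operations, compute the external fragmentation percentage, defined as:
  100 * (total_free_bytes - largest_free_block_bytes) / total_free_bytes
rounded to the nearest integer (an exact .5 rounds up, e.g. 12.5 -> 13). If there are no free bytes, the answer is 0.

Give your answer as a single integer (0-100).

Answer: 20

Derivation:
Op 1: a = malloc(4) -> a = 0; heap: [0-3 ALLOC][4-24 FREE]
Op 2: b = malloc(5) -> b = 4; heap: [0-3 ALLOC][4-8 ALLOC][9-24 FREE]
Op 3: free(b) -> (freed b); heap: [0-3 ALLOC][4-24 FREE]
Op 4: c = malloc(5) -> c = 4; heap: [0-3 ALLOC][4-8 ALLOC][9-24 FREE]
Op 5: a = realloc(a, 11) -> a = 9; heap: [0-3 FREE][4-8 ALLOC][9-19 ALLOC][20-24 FREE]
Op 6: free(a) -> (freed a); heap: [0-3 FREE][4-8 ALLOC][9-24 FREE]
Free blocks: [4 16] total_free=20 largest=16 -> 100*(20-16)/20 = 400/20 = 20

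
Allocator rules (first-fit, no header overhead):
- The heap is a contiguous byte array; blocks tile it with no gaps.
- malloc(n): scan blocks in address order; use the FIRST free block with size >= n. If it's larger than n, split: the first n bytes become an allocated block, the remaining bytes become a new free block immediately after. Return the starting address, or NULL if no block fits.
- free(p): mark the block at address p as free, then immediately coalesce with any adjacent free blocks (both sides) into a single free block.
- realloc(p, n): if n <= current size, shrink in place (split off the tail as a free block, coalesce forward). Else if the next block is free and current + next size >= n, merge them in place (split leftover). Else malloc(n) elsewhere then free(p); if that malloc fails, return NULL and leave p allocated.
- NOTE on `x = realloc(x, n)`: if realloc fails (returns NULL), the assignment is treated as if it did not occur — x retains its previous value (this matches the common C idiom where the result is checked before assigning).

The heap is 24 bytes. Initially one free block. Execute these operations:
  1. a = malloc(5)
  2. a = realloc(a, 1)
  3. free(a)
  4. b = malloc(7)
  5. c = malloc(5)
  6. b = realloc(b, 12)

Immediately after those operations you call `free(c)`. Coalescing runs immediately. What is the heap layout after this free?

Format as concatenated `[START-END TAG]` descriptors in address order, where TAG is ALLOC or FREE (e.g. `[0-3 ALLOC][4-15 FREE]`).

Op 1: a = malloc(5) -> a = 0; heap: [0-4 ALLOC][5-23 FREE]
Op 2: a = realloc(a, 1) -> a = 0; heap: [0-0 ALLOC][1-23 FREE]
Op 3: free(a) -> (freed a); heap: [0-23 FREE]
Op 4: b = malloc(7) -> b = 0; heap: [0-6 ALLOC][7-23 FREE]
Op 5: c = malloc(5) -> c = 7; heap: [0-6 ALLOC][7-11 ALLOC][12-23 FREE]
Op 6: b = realloc(b, 12) -> b = 12; heap: [0-6 FREE][7-11 ALLOC][12-23 ALLOC]
free(c): c = 7 -> block [7-11 ALLOC]; mark free, coalesce with adjacent free neighbors -> [0-11 FREE][12-23 ALLOC]

Answer: [0-11 FREE][12-23 ALLOC]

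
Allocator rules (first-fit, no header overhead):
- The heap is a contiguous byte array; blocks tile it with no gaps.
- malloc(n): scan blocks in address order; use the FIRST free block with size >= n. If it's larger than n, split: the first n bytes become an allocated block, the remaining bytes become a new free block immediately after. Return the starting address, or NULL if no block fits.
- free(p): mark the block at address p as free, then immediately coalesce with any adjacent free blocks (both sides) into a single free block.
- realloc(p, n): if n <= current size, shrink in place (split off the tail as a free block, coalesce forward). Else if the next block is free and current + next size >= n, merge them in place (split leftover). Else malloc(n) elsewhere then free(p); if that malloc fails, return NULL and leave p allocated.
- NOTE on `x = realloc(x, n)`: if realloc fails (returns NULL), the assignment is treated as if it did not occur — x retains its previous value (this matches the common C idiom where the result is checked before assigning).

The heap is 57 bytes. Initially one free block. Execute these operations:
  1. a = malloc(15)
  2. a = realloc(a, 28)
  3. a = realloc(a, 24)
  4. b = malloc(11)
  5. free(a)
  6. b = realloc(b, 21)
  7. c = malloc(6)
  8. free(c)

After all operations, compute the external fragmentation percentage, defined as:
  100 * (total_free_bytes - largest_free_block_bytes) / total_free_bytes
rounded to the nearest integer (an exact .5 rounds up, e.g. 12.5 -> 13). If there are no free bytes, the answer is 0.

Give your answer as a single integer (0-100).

Answer: 33

Derivation:
Op 1: a = malloc(15) -> a = 0; heap: [0-14 ALLOC][15-56 FREE]
Op 2: a = realloc(a, 28) -> a = 0; heap: [0-27 ALLOC][28-56 FREE]
Op 3: a = realloc(a, 24) -> a = 0; heap: [0-23 ALLOC][24-56 FREE]
Op 4: b = malloc(11) -> b = 24; heap: [0-23 ALLOC][24-34 ALLOC][35-56 FREE]
Op 5: free(a) -> (freed a); heap: [0-23 FREE][24-34 ALLOC][35-56 FREE]
Op 6: b = realloc(b, 21) -> b = 24; heap: [0-23 FREE][24-44 ALLOC][45-56 FREE]
Op 7: c = malloc(6) -> c = 0; heap: [0-5 ALLOC][6-23 FREE][24-44 ALLOC][45-56 FREE]
Op 8: free(c) -> (freed c); heap: [0-23 FREE][24-44 ALLOC][45-56 FREE]
Free blocks: [24 12] total_free=36 largest=24 -> 100*(36-24)/36 = 1200/36 ≈ 33.333 -> rounds to 33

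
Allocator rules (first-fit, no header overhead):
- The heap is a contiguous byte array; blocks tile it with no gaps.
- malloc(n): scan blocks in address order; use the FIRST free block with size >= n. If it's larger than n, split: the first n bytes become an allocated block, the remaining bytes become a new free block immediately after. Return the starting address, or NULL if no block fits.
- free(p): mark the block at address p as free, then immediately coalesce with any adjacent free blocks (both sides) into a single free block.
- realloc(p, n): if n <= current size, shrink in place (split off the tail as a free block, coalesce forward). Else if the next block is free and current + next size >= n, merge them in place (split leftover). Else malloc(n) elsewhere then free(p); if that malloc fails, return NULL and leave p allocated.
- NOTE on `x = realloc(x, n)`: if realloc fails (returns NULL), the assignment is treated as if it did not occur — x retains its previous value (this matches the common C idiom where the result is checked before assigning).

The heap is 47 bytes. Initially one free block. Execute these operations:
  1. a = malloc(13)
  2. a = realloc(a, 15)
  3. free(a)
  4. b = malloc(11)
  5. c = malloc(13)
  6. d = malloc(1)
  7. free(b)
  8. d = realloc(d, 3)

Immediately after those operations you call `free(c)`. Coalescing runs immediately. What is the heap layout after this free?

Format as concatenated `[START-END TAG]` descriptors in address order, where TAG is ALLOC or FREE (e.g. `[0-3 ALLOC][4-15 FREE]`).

Answer: [0-23 FREE][24-26 ALLOC][27-46 FREE]

Derivation:
Op 1: a = malloc(13) -> a = 0; heap: [0-12 ALLOC][13-46 FREE]
Op 2: a = realloc(a, 15) -> a = 0; heap: [0-14 ALLOC][15-46 FREE]
Op 3: free(a) -> (freed a); heap: [0-46 FREE]
Op 4: b = malloc(11) -> b = 0; heap: [0-10 ALLOC][11-46 FREE]
Op 5: c = malloc(13) -> c = 11; heap: [0-10 ALLOC][11-23 ALLOC][24-46 FREE]
Op 6: d = malloc(1) -> d = 24; heap: [0-10 ALLOC][11-23 ALLOC][24-24 ALLOC][25-46 FREE]
Op 7: free(b) -> (freed b); heap: [0-10 FREE][11-23 ALLOC][24-24 ALLOC][25-46 FREE]
Op 8: d = realloc(d, 3) -> d = 24; heap: [0-10 FREE][11-23 ALLOC][24-26 ALLOC][27-46 FREE]
free(c): c = 11 -> block [11-23 ALLOC]; mark free, coalesce with adjacent free neighbors -> [0-23 FREE][24-26 ALLOC][27-46 FREE]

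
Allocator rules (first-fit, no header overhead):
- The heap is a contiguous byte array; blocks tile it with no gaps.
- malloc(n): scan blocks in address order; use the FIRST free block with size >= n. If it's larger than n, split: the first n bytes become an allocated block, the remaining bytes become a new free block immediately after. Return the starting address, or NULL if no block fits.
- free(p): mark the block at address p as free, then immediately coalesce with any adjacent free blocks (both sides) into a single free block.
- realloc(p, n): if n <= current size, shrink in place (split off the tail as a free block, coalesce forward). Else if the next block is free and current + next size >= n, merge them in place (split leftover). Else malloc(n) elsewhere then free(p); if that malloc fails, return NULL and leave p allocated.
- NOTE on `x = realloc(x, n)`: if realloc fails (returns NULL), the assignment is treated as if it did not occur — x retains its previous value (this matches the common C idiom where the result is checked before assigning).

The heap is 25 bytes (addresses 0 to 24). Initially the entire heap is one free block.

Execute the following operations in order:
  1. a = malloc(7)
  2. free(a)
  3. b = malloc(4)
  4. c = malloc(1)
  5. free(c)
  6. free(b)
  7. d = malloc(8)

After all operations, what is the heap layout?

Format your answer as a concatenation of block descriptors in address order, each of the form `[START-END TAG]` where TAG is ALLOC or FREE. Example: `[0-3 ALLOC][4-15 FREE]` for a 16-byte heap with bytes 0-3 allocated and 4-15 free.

Op 1: a = malloc(7) -> a = 0; heap: [0-6 ALLOC][7-24 FREE]
Op 2: free(a) -> (freed a); heap: [0-24 FREE]
Op 3: b = malloc(4) -> b = 0; heap: [0-3 ALLOC][4-24 FREE]
Op 4: c = malloc(1) -> c = 4; heap: [0-3 ALLOC][4-4 ALLOC][5-24 FREE]
Op 5: free(c) -> (freed c); heap: [0-3 ALLOC][4-24 FREE]
Op 6: free(b) -> (freed b); heap: [0-24 FREE]
Op 7: d = malloc(8) -> d = 0; heap: [0-7 ALLOC][8-24 FREE]

Answer: [0-7 ALLOC][8-24 FREE]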